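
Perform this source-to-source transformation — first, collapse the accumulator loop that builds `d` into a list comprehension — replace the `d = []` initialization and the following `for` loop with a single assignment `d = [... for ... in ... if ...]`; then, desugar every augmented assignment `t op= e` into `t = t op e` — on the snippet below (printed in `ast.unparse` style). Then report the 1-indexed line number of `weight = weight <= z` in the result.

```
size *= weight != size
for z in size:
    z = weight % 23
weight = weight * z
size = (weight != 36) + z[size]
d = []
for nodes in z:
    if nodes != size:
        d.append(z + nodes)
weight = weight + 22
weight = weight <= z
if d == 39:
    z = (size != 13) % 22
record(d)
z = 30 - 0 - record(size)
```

8

Transformed code:
size = size * (weight != size)
for z in size:
    z = weight % 23
weight = weight * z
size = (weight != 36) + z[size]
d = [z + nodes for nodes in z if nodes != size]
weight = weight + 22
weight = weight <= z
if d == 39:
    z = (size != 13) % 22
record(d)
z = 30 - 0 - record(size)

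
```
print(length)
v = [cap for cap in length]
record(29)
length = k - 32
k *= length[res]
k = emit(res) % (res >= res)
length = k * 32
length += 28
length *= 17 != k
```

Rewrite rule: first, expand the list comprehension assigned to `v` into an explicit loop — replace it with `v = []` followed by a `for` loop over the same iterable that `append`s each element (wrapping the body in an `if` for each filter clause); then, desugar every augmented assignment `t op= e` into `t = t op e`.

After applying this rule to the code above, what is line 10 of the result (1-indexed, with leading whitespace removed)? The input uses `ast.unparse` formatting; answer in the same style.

Transformed code:
print(length)
v = []
for cap in length:
    v.append(cap)
record(29)
length = k - 32
k = k * length[res]
k = emit(res) % (res >= res)
length = k * 32
length = length + 28
length = length * (17 != k)

length = length + 28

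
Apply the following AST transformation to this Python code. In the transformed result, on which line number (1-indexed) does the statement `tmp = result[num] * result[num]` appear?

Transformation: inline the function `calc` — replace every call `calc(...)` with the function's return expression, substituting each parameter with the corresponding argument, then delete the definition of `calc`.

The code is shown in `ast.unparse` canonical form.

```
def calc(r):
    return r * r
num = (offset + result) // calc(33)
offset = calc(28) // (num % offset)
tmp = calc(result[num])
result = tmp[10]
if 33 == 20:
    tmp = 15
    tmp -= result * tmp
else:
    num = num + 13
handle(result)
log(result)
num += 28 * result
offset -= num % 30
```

3

Transformed code:
num = (offset + result) // (33 * 33)
offset = 28 * 28 // (num % offset)
tmp = result[num] * result[num]
result = tmp[10]
if 33 == 20:
    tmp = 15
    tmp -= result * tmp
else:
    num = num + 13
handle(result)
log(result)
num += 28 * result
offset -= num % 30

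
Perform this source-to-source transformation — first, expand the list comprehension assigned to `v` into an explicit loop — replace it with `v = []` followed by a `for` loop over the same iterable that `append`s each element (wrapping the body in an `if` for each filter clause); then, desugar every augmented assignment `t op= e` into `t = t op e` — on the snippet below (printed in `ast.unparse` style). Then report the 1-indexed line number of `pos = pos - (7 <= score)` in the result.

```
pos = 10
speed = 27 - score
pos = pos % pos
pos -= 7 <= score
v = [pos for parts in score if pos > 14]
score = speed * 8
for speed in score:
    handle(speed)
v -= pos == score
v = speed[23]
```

4

Transformed code:
pos = 10
speed = 27 - score
pos = pos % pos
pos = pos - (7 <= score)
v = []
for parts in score:
    if pos > 14:
        v.append(pos)
score = speed * 8
for speed in score:
    handle(speed)
v = v - (pos == score)
v = speed[23]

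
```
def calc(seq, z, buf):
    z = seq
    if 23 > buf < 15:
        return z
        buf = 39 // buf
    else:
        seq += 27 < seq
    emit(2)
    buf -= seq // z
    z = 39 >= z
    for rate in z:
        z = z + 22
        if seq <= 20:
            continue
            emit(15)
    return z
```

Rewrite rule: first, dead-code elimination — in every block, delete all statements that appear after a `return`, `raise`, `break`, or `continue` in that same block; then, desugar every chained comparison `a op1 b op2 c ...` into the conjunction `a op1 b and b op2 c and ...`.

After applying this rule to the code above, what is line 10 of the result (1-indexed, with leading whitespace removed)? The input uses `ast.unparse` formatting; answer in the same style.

Transformed code:
def calc(seq, z, buf):
    z = seq
    if 23 > buf and buf < 15:
        return z
    else:
        seq += 27 < seq
    emit(2)
    buf -= seq // z
    z = 39 >= z
    for rate in z:
        z = z + 22
        if seq <= 20:
            continue
    return z

for rate in z:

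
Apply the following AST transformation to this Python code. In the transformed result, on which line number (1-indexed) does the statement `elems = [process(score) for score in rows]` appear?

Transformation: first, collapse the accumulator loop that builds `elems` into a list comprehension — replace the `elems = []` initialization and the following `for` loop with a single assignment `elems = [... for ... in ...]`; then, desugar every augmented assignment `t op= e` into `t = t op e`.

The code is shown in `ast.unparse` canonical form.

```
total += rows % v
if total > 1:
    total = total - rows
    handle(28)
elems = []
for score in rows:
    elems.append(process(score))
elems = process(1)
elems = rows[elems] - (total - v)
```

Transformed code:
total = total + rows % v
if total > 1:
    total = total - rows
    handle(28)
elems = [process(score) for score in rows]
elems = process(1)
elems = rows[elems] - (total - v)

5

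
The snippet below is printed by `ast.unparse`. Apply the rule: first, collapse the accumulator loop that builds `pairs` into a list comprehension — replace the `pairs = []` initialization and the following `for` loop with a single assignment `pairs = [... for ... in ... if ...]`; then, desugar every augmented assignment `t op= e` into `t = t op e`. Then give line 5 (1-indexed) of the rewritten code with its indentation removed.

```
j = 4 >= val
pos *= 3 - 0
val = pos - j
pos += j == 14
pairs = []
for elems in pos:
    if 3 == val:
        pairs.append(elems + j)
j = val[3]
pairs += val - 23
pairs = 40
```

Transformed code:
j = 4 >= val
pos = pos * (3 - 0)
val = pos - j
pos = pos + (j == 14)
pairs = [elems + j for elems in pos if 3 == val]
j = val[3]
pairs = pairs + (val - 23)
pairs = 40

pairs = [elems + j for elems in pos if 3 == val]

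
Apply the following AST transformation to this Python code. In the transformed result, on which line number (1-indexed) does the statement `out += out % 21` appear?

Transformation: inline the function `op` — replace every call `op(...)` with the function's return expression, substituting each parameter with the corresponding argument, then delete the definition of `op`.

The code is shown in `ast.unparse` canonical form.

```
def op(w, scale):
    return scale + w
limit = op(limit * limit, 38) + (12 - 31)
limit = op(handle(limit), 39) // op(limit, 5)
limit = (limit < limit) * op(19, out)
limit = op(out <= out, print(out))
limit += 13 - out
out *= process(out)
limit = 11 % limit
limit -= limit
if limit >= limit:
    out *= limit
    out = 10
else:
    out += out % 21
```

13

Transformed code:
limit = 38 + limit * limit + (12 - 31)
limit = (39 + handle(limit)) // (5 + limit)
limit = (limit < limit) * (out + 19)
limit = print(out) + (out <= out)
limit += 13 - out
out *= process(out)
limit = 11 % limit
limit -= limit
if limit >= limit:
    out *= limit
    out = 10
else:
    out += out % 21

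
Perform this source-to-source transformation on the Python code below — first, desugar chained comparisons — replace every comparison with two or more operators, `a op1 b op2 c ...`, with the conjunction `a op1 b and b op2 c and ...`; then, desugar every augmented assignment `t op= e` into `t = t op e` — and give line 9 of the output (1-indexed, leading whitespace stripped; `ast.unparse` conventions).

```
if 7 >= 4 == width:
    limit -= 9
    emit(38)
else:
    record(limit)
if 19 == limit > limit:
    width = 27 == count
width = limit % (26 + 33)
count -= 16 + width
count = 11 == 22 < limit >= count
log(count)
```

count = count - (16 + width)

Transformed code:
if 7 >= 4 and 4 == width:
    limit = limit - 9
    emit(38)
else:
    record(limit)
if 19 == limit and limit > limit:
    width = 27 == count
width = limit % (26 + 33)
count = count - (16 + width)
count = 11 == 22 and 22 < limit and (limit >= count)
log(count)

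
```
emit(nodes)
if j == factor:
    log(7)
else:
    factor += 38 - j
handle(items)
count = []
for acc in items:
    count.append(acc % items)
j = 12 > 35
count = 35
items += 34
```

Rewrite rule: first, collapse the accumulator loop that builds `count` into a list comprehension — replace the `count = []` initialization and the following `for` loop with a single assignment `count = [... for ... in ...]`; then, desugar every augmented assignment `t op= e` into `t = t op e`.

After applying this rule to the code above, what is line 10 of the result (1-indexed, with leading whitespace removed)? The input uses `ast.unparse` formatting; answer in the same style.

Transformed code:
emit(nodes)
if j == factor:
    log(7)
else:
    factor = factor + (38 - j)
handle(items)
count = [acc % items for acc in items]
j = 12 > 35
count = 35
items = items + 34

items = items + 34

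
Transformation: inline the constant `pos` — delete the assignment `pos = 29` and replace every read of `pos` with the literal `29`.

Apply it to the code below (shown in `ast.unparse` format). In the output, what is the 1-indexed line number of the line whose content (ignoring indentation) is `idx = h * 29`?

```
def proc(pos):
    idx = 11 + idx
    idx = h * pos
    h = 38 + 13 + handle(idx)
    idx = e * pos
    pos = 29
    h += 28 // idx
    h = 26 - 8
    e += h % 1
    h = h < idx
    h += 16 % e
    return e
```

3

Transformed code:
def proc(pos):
    idx = 11 + idx
    idx = h * 29
    h = 38 + 13 + handle(idx)
    idx = e * 29
    h += 28 // idx
    h = 26 - 8
    e += h % 1
    h = h < idx
    h += 16 % e
    return e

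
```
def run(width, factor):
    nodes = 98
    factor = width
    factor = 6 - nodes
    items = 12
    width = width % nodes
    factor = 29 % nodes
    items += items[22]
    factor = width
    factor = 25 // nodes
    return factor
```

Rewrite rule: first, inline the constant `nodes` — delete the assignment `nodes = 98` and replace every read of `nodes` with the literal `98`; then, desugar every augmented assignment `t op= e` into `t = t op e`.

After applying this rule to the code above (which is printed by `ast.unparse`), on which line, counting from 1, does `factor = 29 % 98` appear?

6

Transformed code:
def run(width, factor):
    factor = width
    factor = 6 - 98
    items = 12
    width = width % 98
    factor = 29 % 98
    items = items + items[22]
    factor = width
    factor = 25 // 98
    return factor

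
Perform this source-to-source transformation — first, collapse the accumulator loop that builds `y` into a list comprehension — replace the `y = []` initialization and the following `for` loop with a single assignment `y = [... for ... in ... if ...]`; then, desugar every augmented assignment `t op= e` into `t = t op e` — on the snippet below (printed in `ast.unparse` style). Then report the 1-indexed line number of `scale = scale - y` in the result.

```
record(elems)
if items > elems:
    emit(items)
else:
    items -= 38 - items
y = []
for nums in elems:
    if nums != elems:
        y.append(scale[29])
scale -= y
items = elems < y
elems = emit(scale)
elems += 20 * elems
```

7

Transformed code:
record(elems)
if items > elems:
    emit(items)
else:
    items = items - (38 - items)
y = [scale[29] for nums in elems if nums != elems]
scale = scale - y
items = elems < y
elems = emit(scale)
elems = elems + 20 * elems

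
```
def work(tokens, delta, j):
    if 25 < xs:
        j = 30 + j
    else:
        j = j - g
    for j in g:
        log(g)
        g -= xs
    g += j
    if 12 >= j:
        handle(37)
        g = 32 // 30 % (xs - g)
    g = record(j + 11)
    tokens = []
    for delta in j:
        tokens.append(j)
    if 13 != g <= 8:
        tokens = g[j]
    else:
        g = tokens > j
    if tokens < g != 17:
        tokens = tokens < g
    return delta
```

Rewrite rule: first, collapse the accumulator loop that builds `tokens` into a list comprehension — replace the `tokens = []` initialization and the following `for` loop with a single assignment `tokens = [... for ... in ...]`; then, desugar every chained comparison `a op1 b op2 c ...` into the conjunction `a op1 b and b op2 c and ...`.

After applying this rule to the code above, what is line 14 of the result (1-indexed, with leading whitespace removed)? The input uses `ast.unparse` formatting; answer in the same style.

Transformed code:
def work(tokens, delta, j):
    if 25 < xs:
        j = 30 + j
    else:
        j = j - g
    for j in g:
        log(g)
        g -= xs
    g += j
    if 12 >= j:
        handle(37)
        g = 32 // 30 % (xs - g)
    g = record(j + 11)
    tokens = [j for delta in j]
    if 13 != g and g <= 8:
        tokens = g[j]
    else:
        g = tokens > j
    if tokens < g and g != 17:
        tokens = tokens < g
    return delta

tokens = [j for delta in j]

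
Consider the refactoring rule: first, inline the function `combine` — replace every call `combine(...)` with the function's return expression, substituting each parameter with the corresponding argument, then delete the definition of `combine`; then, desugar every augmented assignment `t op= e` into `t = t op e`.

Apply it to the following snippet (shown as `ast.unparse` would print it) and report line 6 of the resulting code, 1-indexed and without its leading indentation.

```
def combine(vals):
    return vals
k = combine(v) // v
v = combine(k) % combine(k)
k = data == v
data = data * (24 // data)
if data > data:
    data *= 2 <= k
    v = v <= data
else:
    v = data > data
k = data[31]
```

Transformed code:
k = v // v
v = k % k
k = data == v
data = data * (24 // data)
if data > data:
    data = data * (2 <= k)
    v = v <= data
else:
    v = data > data
k = data[31]

data = data * (2 <= k)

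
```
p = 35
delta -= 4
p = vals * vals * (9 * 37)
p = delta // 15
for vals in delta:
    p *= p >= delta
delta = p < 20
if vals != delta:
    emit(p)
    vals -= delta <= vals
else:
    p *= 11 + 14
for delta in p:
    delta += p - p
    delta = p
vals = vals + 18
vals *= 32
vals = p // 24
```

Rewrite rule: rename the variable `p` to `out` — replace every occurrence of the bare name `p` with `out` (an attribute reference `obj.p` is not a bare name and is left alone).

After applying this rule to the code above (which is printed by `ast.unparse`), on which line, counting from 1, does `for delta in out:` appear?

Transformed code:
out = 35
delta -= 4
out = vals * vals * (9 * 37)
out = delta // 15
for vals in delta:
    out *= out >= delta
delta = out < 20
if vals != delta:
    emit(out)
    vals -= delta <= vals
else:
    out *= 11 + 14
for delta in out:
    delta += out - out
    delta = out
vals = vals + 18
vals *= 32
vals = out // 24

13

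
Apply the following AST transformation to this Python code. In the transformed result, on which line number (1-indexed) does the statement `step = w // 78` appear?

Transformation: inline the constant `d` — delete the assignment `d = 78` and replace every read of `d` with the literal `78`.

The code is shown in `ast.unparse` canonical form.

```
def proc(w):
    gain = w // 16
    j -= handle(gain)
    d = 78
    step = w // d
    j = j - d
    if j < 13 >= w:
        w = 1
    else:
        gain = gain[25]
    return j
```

Transformed code:
def proc(w):
    gain = w // 16
    j -= handle(gain)
    step = w // 78
    j = j - 78
    if j < 13 >= w:
        w = 1
    else:
        gain = gain[25]
    return j

4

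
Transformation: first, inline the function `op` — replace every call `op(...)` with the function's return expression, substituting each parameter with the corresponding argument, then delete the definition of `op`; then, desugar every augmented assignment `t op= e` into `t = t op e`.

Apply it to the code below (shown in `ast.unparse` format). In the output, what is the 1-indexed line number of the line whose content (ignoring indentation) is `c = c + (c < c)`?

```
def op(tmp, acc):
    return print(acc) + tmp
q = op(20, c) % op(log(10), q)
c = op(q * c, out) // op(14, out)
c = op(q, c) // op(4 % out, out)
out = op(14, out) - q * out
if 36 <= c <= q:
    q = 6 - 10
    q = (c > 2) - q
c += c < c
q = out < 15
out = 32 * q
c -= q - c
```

Transformed code:
q = (print(c) + 20) % (print(q) + log(10))
c = (print(out) + q * c) // (print(out) + 14)
c = (print(c) + q) // (print(out) + 4 % out)
out = print(out) + 14 - q * out
if 36 <= c <= q:
    q = 6 - 10
    q = (c > 2) - q
c = c + (c < c)
q = out < 15
out = 32 * q
c = c - (q - c)

8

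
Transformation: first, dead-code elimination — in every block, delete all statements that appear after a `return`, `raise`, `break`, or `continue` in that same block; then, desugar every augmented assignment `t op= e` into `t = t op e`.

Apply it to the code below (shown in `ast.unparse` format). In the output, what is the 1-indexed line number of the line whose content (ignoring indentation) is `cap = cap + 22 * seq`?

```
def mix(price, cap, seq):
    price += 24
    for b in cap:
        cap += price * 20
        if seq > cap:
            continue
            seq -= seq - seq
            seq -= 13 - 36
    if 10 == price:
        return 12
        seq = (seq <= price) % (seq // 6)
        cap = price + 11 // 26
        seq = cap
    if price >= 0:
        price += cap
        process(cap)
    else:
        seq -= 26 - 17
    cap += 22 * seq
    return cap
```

14

Transformed code:
def mix(price, cap, seq):
    price = price + 24
    for b in cap:
        cap = cap + price * 20
        if seq > cap:
            continue
    if 10 == price:
        return 12
    if price >= 0:
        price = price + cap
        process(cap)
    else:
        seq = seq - (26 - 17)
    cap = cap + 22 * seq
    return cap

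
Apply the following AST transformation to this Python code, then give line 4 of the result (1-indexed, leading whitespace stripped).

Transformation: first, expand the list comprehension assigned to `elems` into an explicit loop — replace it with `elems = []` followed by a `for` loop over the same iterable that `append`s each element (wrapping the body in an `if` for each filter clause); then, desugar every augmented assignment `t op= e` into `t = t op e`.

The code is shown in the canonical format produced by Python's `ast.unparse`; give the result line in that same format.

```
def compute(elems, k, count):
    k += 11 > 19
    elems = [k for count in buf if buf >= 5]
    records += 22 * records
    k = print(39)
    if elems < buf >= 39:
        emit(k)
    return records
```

Transformed code:
def compute(elems, k, count):
    k = k + (11 > 19)
    elems = []
    for count in buf:
        if buf >= 5:
            elems.append(k)
    records = records + 22 * records
    k = print(39)
    if elems < buf >= 39:
        emit(k)
    return records

for count in buf:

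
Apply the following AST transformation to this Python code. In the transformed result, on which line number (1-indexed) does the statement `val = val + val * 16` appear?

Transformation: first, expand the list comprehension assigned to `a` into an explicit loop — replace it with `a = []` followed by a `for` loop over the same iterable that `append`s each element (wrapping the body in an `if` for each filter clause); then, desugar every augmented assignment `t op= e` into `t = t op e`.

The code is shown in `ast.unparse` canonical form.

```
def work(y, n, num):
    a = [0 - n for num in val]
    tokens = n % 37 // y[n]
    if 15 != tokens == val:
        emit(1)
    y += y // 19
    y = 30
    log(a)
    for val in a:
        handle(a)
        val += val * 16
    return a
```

Transformed code:
def work(y, n, num):
    a = []
    for num in val:
        a.append(0 - n)
    tokens = n % 37 // y[n]
    if 15 != tokens == val:
        emit(1)
    y = y + y // 19
    y = 30
    log(a)
    for val in a:
        handle(a)
        val = val + val * 16
    return a

13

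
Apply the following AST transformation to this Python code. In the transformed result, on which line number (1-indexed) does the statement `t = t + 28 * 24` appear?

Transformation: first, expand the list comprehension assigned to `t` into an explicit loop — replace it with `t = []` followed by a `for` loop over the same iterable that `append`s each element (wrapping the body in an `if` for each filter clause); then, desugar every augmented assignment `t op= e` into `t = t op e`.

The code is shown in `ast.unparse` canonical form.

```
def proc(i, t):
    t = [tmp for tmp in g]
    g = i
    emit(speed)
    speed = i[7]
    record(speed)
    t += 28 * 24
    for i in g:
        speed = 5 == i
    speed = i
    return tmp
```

Transformed code:
def proc(i, t):
    t = []
    for tmp in g:
        t.append(tmp)
    g = i
    emit(speed)
    speed = i[7]
    record(speed)
    t = t + 28 * 24
    for i in g:
        speed = 5 == i
    speed = i
    return tmp

9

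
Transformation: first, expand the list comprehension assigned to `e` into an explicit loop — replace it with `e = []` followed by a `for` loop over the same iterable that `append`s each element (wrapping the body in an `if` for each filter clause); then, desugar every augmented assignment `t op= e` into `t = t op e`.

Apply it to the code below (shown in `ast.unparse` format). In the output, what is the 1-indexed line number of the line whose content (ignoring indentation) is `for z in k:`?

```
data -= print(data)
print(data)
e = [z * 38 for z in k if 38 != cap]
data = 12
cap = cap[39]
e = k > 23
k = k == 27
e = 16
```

4

Transformed code:
data = data - print(data)
print(data)
e = []
for z in k:
    if 38 != cap:
        e.append(z * 38)
data = 12
cap = cap[39]
e = k > 23
k = k == 27
e = 16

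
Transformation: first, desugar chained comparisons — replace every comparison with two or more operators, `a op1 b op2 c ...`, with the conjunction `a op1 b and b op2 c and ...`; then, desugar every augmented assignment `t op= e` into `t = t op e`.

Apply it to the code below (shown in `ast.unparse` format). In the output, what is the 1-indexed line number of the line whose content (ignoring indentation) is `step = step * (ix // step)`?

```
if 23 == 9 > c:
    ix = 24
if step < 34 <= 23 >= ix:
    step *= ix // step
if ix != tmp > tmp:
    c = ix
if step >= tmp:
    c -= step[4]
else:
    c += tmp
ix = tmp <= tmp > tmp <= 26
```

4

Transformed code:
if 23 == 9 and 9 > c:
    ix = 24
if step < 34 and 34 <= 23 and (23 >= ix):
    step = step * (ix // step)
if ix != tmp and tmp > tmp:
    c = ix
if step >= tmp:
    c = c - step[4]
else:
    c = c + tmp
ix = tmp <= tmp and tmp > tmp and (tmp <= 26)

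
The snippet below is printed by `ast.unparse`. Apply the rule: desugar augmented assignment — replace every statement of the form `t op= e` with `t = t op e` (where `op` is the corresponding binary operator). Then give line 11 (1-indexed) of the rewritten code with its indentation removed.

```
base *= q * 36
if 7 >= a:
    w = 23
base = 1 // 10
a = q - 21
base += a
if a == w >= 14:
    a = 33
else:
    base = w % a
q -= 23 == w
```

q = q - (23 == w)

Transformed code:
base = base * (q * 36)
if 7 >= a:
    w = 23
base = 1 // 10
a = q - 21
base = base + a
if a == w >= 14:
    a = 33
else:
    base = w % a
q = q - (23 == w)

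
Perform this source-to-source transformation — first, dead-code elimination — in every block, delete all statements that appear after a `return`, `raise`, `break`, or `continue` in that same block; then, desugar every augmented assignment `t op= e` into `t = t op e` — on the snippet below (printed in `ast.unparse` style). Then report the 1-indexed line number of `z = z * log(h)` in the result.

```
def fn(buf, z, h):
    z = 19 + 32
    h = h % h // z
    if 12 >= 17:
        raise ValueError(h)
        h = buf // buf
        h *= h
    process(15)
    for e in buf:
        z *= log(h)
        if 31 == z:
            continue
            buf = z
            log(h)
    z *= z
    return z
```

8

Transformed code:
def fn(buf, z, h):
    z = 19 + 32
    h = h % h // z
    if 12 >= 17:
        raise ValueError(h)
    process(15)
    for e in buf:
        z = z * log(h)
        if 31 == z:
            continue
    z = z * z
    return z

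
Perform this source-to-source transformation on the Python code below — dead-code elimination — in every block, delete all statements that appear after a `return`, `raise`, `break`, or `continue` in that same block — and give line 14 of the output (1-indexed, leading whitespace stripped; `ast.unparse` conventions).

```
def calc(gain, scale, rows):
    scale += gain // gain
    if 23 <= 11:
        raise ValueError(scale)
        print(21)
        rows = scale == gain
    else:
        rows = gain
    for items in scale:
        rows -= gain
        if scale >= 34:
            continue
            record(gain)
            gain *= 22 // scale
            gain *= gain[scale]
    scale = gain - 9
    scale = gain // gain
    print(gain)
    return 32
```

return 32

Transformed code:
def calc(gain, scale, rows):
    scale += gain // gain
    if 23 <= 11:
        raise ValueError(scale)
    else:
        rows = gain
    for items in scale:
        rows -= gain
        if scale >= 34:
            continue
    scale = gain - 9
    scale = gain // gain
    print(gain)
    return 32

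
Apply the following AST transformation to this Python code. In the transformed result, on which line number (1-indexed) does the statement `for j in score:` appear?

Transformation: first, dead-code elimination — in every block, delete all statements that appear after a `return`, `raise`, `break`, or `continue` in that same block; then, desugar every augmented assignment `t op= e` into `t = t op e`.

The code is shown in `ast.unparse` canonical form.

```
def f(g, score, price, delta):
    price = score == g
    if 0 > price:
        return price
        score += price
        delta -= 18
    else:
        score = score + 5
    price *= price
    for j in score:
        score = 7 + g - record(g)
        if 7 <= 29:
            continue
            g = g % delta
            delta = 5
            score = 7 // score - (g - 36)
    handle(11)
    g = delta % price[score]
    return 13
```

Transformed code:
def f(g, score, price, delta):
    price = score == g
    if 0 > price:
        return price
    else:
        score = score + 5
    price = price * price
    for j in score:
        score = 7 + g - record(g)
        if 7 <= 29:
            continue
    handle(11)
    g = delta % price[score]
    return 13

8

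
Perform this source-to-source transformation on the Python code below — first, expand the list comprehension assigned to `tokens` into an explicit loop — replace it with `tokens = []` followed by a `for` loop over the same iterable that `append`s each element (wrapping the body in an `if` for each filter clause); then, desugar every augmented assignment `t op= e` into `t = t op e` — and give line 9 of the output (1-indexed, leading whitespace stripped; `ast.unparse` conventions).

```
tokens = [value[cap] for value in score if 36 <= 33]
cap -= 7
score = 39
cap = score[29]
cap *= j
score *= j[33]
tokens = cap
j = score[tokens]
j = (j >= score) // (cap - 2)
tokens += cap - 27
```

Transformed code:
tokens = []
for value in score:
    if 36 <= 33:
        tokens.append(value[cap])
cap = cap - 7
score = 39
cap = score[29]
cap = cap * j
score = score * j[33]
tokens = cap
j = score[tokens]
j = (j >= score) // (cap - 2)
tokens = tokens + (cap - 27)

score = score * j[33]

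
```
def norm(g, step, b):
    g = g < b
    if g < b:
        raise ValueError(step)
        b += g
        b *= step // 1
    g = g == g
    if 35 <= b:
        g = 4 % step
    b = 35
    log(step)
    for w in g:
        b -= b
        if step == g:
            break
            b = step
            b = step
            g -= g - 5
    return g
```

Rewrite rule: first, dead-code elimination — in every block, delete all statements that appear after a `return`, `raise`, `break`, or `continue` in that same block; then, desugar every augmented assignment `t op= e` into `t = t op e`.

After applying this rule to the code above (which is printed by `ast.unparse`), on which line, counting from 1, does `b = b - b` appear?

Transformed code:
def norm(g, step, b):
    g = g < b
    if g < b:
        raise ValueError(step)
    g = g == g
    if 35 <= b:
        g = 4 % step
    b = 35
    log(step)
    for w in g:
        b = b - b
        if step == g:
            break
    return g

11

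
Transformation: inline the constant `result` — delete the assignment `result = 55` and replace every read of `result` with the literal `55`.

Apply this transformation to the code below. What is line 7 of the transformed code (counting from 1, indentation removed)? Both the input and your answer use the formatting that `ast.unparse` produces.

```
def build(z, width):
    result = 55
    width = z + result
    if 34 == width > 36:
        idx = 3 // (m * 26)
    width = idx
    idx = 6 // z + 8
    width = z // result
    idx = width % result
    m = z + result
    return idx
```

width = z // 55

Transformed code:
def build(z, width):
    width = z + 55
    if 34 == width > 36:
        idx = 3 // (m * 26)
    width = idx
    idx = 6 // z + 8
    width = z // 55
    idx = width % 55
    m = z + 55
    return idx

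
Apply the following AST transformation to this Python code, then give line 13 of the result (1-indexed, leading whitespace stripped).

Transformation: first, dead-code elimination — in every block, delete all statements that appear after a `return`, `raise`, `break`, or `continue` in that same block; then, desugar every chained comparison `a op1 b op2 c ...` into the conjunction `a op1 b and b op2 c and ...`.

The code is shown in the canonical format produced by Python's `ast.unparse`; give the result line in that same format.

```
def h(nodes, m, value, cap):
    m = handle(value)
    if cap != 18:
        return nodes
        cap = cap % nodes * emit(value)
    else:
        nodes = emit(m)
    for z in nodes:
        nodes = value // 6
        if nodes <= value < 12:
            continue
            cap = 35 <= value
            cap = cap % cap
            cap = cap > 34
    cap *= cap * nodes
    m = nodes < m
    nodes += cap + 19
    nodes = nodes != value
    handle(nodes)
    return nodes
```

nodes += cap + 19

Transformed code:
def h(nodes, m, value, cap):
    m = handle(value)
    if cap != 18:
        return nodes
    else:
        nodes = emit(m)
    for z in nodes:
        nodes = value // 6
        if nodes <= value and value < 12:
            continue
    cap *= cap * nodes
    m = nodes < m
    nodes += cap + 19
    nodes = nodes != value
    handle(nodes)
    return nodes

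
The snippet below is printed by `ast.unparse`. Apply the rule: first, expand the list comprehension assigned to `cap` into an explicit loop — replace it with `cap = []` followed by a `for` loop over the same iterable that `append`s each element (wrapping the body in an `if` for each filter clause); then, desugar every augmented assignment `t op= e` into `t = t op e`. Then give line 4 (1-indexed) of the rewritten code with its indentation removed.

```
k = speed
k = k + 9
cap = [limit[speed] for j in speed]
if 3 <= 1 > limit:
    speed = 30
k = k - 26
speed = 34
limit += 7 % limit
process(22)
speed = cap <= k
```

for j in speed:

Transformed code:
k = speed
k = k + 9
cap = []
for j in speed:
    cap.append(limit[speed])
if 3 <= 1 > limit:
    speed = 30
k = k - 26
speed = 34
limit = limit + 7 % limit
process(22)
speed = cap <= k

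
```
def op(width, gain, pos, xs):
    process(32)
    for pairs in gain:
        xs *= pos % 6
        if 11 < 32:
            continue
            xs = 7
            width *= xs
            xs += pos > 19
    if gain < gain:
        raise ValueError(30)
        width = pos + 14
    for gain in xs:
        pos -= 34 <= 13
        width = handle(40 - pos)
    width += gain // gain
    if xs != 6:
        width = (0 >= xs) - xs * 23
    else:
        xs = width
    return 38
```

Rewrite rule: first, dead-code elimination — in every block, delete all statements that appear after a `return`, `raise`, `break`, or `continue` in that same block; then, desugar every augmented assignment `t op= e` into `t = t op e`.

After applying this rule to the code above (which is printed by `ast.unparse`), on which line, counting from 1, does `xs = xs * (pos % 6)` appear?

4

Transformed code:
def op(width, gain, pos, xs):
    process(32)
    for pairs in gain:
        xs = xs * (pos % 6)
        if 11 < 32:
            continue
    if gain < gain:
        raise ValueError(30)
    for gain in xs:
        pos = pos - (34 <= 13)
        width = handle(40 - pos)
    width = width + gain // gain
    if xs != 6:
        width = (0 >= xs) - xs * 23
    else:
        xs = width
    return 38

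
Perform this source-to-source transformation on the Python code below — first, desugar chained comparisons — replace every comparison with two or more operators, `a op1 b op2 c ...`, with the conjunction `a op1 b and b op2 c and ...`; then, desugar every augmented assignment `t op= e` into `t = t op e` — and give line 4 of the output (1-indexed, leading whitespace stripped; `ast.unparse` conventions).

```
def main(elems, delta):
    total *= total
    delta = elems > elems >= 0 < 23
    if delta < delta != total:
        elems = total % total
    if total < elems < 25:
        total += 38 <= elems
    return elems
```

if delta < delta and delta != total:

Transformed code:
def main(elems, delta):
    total = total * total
    delta = elems > elems and elems >= 0 and (0 < 23)
    if delta < delta and delta != total:
        elems = total % total
    if total < elems and elems < 25:
        total = total + (38 <= elems)
    return elems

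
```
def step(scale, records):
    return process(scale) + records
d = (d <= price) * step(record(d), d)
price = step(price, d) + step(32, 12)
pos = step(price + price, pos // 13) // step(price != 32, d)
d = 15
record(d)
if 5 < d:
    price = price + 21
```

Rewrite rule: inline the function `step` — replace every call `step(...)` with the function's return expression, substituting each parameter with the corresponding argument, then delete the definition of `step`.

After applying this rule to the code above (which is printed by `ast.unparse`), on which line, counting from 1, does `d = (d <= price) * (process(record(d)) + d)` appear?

1

Transformed code:
d = (d <= price) * (process(record(d)) + d)
price = process(price) + d + (process(32) + 12)
pos = (process(price + price) + pos // 13) // (process(price != 32) + d)
d = 15
record(d)
if 5 < d:
    price = price + 21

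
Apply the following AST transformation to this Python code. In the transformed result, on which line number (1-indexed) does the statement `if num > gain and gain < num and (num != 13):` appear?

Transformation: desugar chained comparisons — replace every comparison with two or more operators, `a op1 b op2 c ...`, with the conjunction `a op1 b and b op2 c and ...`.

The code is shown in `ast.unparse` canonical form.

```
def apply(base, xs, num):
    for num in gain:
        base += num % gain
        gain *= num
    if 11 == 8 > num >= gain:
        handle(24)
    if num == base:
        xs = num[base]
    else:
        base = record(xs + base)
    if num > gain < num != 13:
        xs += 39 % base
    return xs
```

Transformed code:
def apply(base, xs, num):
    for num in gain:
        base += num % gain
        gain *= num
    if 11 == 8 and 8 > num and (num >= gain):
        handle(24)
    if num == base:
        xs = num[base]
    else:
        base = record(xs + base)
    if num > gain and gain < num and (num != 13):
        xs += 39 % base
    return xs

11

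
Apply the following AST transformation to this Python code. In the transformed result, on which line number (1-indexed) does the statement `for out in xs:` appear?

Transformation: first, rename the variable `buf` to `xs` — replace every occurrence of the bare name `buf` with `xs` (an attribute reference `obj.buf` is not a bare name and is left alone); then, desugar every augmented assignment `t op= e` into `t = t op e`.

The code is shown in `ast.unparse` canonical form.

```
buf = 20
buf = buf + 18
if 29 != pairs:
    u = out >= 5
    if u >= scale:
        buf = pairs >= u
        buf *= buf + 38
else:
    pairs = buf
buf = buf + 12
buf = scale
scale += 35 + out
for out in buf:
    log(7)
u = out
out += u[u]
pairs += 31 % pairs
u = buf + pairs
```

13

Transformed code:
xs = 20
xs = xs + 18
if 29 != pairs:
    u = out >= 5
    if u >= scale:
        xs = pairs >= u
        xs = xs * (xs + 38)
else:
    pairs = xs
xs = xs + 12
xs = scale
scale = scale + (35 + out)
for out in xs:
    log(7)
u = out
out = out + u[u]
pairs = pairs + 31 % pairs
u = xs + pairs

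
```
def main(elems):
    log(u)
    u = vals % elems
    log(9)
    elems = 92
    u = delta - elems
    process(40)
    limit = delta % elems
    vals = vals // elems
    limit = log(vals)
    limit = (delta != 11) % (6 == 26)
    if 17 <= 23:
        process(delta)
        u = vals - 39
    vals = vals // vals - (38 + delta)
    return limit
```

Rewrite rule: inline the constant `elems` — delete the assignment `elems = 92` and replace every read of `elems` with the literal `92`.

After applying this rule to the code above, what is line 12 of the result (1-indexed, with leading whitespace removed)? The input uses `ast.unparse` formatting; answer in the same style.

process(delta)

Transformed code:
def main(elems):
    log(u)
    u = vals % 92
    log(9)
    u = delta - 92
    process(40)
    limit = delta % 92
    vals = vals // 92
    limit = log(vals)
    limit = (delta != 11) % (6 == 26)
    if 17 <= 23:
        process(delta)
        u = vals - 39
    vals = vals // vals - (38 + delta)
    return limit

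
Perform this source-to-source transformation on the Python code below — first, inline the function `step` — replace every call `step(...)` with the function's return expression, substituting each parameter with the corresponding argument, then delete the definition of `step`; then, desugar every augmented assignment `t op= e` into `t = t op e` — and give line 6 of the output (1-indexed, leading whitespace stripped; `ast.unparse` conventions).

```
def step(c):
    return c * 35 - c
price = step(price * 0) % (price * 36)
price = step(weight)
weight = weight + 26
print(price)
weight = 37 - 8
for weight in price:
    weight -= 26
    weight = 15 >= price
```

for weight in price:

Transformed code:
price = (price * 0 * 35 - price * 0) % (price * 36)
price = weight * 35 - weight
weight = weight + 26
print(price)
weight = 37 - 8
for weight in price:
    weight = weight - 26
    weight = 15 >= price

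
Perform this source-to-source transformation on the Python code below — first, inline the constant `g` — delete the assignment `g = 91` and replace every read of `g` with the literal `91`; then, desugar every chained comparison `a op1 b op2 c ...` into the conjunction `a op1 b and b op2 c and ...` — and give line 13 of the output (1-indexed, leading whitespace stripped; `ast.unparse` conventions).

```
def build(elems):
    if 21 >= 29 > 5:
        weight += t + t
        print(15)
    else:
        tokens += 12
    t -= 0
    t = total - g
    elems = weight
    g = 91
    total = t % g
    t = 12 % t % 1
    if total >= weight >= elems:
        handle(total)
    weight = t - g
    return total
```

handle(total)

Transformed code:
def build(elems):
    if 21 >= 29 and 29 > 5:
        weight += t + t
        print(15)
    else:
        tokens += 12
    t -= 0
    t = total - 91
    elems = weight
    total = t % 91
    t = 12 % t % 1
    if total >= weight and weight >= elems:
        handle(total)
    weight = t - 91
    return total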